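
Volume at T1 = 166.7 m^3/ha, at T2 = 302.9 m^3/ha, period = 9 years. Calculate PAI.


Formula: PAI = (V_T2 - V_T1) / (T2 - T1)
Volume increment = 302.9 - 166.7 = 136.2 m^3/ha
PAI = 136.2 / 9 = 15.13 m^3/ha/year

15.13


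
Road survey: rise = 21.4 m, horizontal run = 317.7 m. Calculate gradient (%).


Formula: Gradient = rise / run * 100
Gradient = 21.4 / 317.7 * 100 = 6.7%

6.7


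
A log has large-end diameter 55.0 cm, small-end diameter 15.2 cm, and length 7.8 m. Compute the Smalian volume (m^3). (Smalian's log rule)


Smalian: V = (A1 + A2)/2 * L,  A = pi*(D/200)^2
A1 = pi*(55.0/200)^2 = 0.237583 m^2
A2 = pi*(15.2/200)^2 = 0.018146 m^2
V = (0.237583+0.018146)/2*7.8 = 0.9973 m^3

0.9973


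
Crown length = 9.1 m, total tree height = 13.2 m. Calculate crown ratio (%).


Formula: Crown Ratio = (Crown Length / Total Height) * 100
CR = (9.1 m / 13.2 m) * 100
CR = 0.6894 * 100 = 68.9%

68.9


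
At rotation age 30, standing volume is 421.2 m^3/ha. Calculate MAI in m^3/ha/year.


Formula: MAI = Total Volume / Stand Age
MAI = 421.2 m^3/ha / 30 years
MAI = 14.04 m^3/ha/year

14.04


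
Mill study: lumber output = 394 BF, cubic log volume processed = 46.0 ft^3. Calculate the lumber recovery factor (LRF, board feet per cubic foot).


Formula: LRF = Lumber Output (BF) / Log Input (ft^3)
LRF = 394 BF / 46.0 ft^3
LRF = 8.57 BF/ft^3

8.57


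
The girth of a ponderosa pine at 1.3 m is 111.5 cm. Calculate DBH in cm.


Formula: DBH = C / pi
DBH = 111.5 / pi
pi = 3.14159...
DBH = 35.5 cm

35.5


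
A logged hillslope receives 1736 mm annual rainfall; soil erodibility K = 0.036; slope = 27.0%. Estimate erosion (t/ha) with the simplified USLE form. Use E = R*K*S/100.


Formula: E = R * K * S / 100  (simplified USLE)
R * K = 1736 * 0.036 = 62.496
E = 62.496 * 27.0 / 100 = 16.87 t/ha

16.87


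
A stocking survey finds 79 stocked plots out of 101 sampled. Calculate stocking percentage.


Formula: Stocking % = stocked plots / total plots * 100
Stocking = 79 / 101 * 100
Stocking = 0.7822 * 100 = 78.2%

78.2


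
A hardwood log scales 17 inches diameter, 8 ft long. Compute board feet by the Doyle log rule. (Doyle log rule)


Doyle: BF = (D - 4)^2 * L / 16
Adjusted diameter = 17 - 4 = 13 in
(D-4)^2 = 13^2 = 169
BF = 169 * 8 / 16 = 85 BF

85


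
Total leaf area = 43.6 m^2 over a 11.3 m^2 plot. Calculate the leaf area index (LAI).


Formula: LAI = total leaf area / ground area  (dimensionless)
LAI = 43.6 m^2 / 11.3 m^2
LAI = 3.86

3.86


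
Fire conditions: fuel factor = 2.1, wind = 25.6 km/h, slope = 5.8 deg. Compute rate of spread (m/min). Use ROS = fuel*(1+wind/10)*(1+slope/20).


Formula: ROS = fuel * (1 + wind/10) * (1 + slope/20)
Wind factor = 1 + 25.6/10 = 3.56
Slope factor = 1 + 5.8/20 = 1.29
ROS = 2.1 * 3.56 * 1.29 = 9.64 m/min

9.64


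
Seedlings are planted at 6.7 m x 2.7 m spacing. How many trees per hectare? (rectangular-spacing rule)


Formula: TPH = 10000 m^2/ha / (spacing_x * spacing_y)
Area per tree = 6.7 m * 2.7 m = 18.09 m^2
TPH = 10000 / 18.09 = 553 trees/ha

553


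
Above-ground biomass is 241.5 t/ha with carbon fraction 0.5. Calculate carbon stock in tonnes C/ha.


Formula: Carbon Stock = Biomass * Carbon Fraction
C = 241.5 t/ha * 0.5
C = 120.8 t C/ha

120.8


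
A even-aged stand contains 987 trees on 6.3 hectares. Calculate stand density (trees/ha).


Formula: Stand Density = N_trees / Area_ha
Density = 987 trees / 6.3 ha
Density = 157 trees/ha

157


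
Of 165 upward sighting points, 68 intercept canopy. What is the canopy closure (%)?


Formula: Canopy closure = covered points / total points * 100
Closure = 68 / 165 * 100
Closure = 0.4121 * 100 = 41.2%

41.2


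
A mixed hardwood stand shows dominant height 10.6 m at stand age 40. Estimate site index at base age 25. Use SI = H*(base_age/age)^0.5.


Formula: SI = H_dom * (base_age / age)^0.5
Age ratio = 25 / 40 = 0.625
sqrt(age_ratio) = 0.79057
SI = 10.6 * 0.79057 = 8.4 m

8.4


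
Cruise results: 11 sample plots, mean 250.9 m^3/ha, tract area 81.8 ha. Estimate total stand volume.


Formula: Total Volume = Mean Volume per ha * Total Area
Total Volume = 250.9 m^3/ha * 81.8 ha
Total Volume = 20524 m^3

20524


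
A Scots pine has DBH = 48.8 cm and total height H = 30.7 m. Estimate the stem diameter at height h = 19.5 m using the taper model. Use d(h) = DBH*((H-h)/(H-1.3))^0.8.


Taper: d(h) = DBH * ((H - h) / (H - 1.3))^0.8
Numerator = H - h = 30.7 - 19.5 = 11.2 m
Denominator = H - 1.3 = 30.7 - 1.3 = 29.4 m
Ratio = 11.2 / 29.4 = 0.38095
d = 48.8 * 0.38095^0.8 = 22.5 cm

22.5


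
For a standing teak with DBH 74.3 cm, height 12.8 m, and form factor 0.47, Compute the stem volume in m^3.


Formula: V = pi * (DBH/200)^2 * H * ff
Radius = DBH/200 = 74.3/200 = 0.3715 m
Radius^2 = 0.3715^2 = 0.13801225 m^2
V = pi * 0.13801225 * 12.8 * 0.47
V = 2.608 m^3

2.608


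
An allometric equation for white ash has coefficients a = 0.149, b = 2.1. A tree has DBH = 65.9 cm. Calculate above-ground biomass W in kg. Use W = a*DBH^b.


Formula: W = a * DBH^b  (allometric power law)
DBH^b = 65.9^2.1 = 6601.7545
W = 0.149 * 6601.7545 = 983.7 kg

983.7


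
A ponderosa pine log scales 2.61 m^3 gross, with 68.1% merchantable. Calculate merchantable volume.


Formula: MV = V_total * (merchantable_pct / 100)
Merchantable fraction = 68.1% / 100 = 0.681
MV = 2.61 m^3 * 0.681 = 1.777 m^3

1.777


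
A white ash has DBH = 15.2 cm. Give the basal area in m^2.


Formula: BA = pi * (DBH/2)^2 / 10000  (cm^2 to m^2)
Radius = DBH/2 = 15.2/2 = 7.6 cm
BA = pi * 7.6^2 / 10000
   = 181.4584 cm^2 / 10000
   = 0.0181 m^2

0.0181


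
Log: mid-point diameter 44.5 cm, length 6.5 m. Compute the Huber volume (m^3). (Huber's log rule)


Huber: V = Am * L,  Am = pi*(Dm/200)^2
Am = pi*(44.5/200)^2 = 0.155528 m^2
V = 0.155528*6.5 = 1.0109 m^3

1.0109


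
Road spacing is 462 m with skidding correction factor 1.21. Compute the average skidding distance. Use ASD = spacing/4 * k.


Formula: ASD = (spacing / 4) * correction
Uncorrected distance = spacing / 4 = 462 / 4 = 115.5 m
ASD = 115.5 * 1.21 = 140 m

140


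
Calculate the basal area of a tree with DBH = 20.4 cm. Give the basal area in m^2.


Formula: BA = pi * (DBH/2)^2 / 10000  (cm^2 to m^2)
Radius = DBH/2 = 20.4/2 = 10.2 cm
BA = pi * 10.2^2 / 10000
   = 326.8513 cm^2 / 10000
   = 0.0327 m^2

0.0327


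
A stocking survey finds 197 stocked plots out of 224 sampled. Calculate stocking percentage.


Formula: Stocking % = stocked plots / total plots * 100
Stocking = 197 / 224 * 100
Stocking = 0.8795 * 100 = 87.9%

87.9


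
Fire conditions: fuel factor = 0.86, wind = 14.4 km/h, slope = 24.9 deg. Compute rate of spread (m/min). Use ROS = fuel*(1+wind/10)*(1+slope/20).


Formula: ROS = fuel * (1 + wind/10) * (1 + slope/20)
Wind factor = 1 + 14.4/10 = 2.44
Slope factor = 1 + 24.9/20 = 2.245
ROS = 0.86 * 2.44 * 2.245 = 4.71 m/min

4.71


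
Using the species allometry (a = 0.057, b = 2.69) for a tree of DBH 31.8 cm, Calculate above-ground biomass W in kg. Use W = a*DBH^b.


Formula: W = a * DBH^b  (allometric power law)
DBH^b = 31.8^2.69 = 11003.452
W = 0.057 * 11003.452 = 627.2 kg

627.2


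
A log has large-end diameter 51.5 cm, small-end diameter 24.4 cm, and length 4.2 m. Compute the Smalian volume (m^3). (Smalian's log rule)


Smalian: V = (A1 + A2)/2 * L,  A = pi*(D/200)^2
A1 = pi*(51.5/200)^2 = 0.208307 m^2
A2 = pi*(24.4/200)^2 = 0.046759 m^2
V = (0.208307+0.046759)/2*4.2 = 0.5356 m^3

0.5356


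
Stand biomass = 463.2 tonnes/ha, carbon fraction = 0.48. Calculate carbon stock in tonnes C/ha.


Formula: Carbon Stock = Biomass * Carbon Fraction
C = 463.2 t/ha * 0.48
C = 222.3 t C/ha

222.3


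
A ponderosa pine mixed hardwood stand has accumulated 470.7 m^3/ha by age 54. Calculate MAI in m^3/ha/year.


Formula: MAI = Total Volume / Stand Age
MAI = 470.7 m^3/ha / 54 years
MAI = 8.72 m^3/ha/year

8.72


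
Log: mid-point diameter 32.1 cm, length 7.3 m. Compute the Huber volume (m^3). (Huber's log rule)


Huber: V = Am * L,  Am = pi*(Dm/200)^2
Am = pi*(32.1/200)^2 = 0.080928 m^2
V = 0.080928*7.3 = 0.5908 m^3

0.5908


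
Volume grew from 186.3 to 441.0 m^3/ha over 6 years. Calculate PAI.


Formula: PAI = (V_T2 - V_T1) / (T2 - T1)
Volume increment = 441.0 - 186.3 = 254.7 m^3/ha
PAI = 254.7 / 6 = 42.45 m^3/ha/year

42.45


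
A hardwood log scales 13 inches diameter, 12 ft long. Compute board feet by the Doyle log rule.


Doyle: BF = (D - 4)^2 * L / 16
Adjusted diameter = 13 - 4 = 9 in
(D-4)^2 = 9^2 = 81
BF = 81 * 12 / 16 = 61 BF

61


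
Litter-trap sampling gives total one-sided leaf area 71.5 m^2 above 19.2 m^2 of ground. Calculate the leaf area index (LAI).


Formula: LAI = total leaf area / ground area  (dimensionless)
LAI = 71.5 m^2 / 19.2 m^2
LAI = 3.72

3.72


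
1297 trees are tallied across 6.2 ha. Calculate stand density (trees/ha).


Formula: Stand Density = N_trees / Area_ha
Density = 1297 trees / 6.2 ha
Density = 209 trees/ha

209


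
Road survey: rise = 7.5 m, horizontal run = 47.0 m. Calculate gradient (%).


Formula: Gradient = rise / run * 100
Gradient = 7.5 / 47.0 * 100 = 16.0%

16.0


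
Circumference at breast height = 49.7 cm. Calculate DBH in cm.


Formula: DBH = C / pi
DBH = 49.7 / pi
pi = 3.14159...
DBH = 15.8 cm

15.8


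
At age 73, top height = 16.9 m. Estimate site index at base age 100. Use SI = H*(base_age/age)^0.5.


Formula: SI = H_dom * (base_age / age)^0.5
Age ratio = 100 / 73 = 1.36986
sqrt(age_ratio) = 1.17041
SI = 16.9 * 1.17041 = 19.8 m

19.8


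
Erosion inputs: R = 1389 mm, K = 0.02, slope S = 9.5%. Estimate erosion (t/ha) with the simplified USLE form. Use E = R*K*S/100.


Formula: E = R * K * S / 100  (simplified USLE)
R * K = 1389 * 0.02 = 27.78
E = 27.78 * 9.5 / 100 = 2.64 t/ha

2.64


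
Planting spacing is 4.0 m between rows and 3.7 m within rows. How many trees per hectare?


Formula: TPH = 10000 m^2/ha / (spacing_x * spacing_y)
Area per tree = 4.0 m * 3.7 m = 14.8 m^2
TPH = 10000 / 14.8 = 676 trees/ha

676


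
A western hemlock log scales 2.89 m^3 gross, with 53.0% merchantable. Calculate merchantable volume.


Formula: MV = V_total * (merchantable_pct / 100)
Merchantable fraction = 53.0% / 100 = 0.53
MV = 2.89 m^3 * 0.53 = 1.532 m^3

1.532


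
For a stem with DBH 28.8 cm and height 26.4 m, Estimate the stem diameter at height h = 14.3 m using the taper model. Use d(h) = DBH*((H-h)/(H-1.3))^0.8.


Taper: d(h) = DBH * ((H - h) / (H - 1.3))^0.8
Numerator = H - h = 26.4 - 14.3 = 12.1 m
Denominator = H - 1.3 = 26.4 - 1.3 = 25.1 m
Ratio = 12.1 / 25.1 = 0.48207
d = 28.8 * 0.48207^0.8 = 16.1 cm

16.1


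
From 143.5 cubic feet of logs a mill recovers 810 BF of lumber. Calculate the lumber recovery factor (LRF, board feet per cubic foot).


Formula: LRF = Lumber Output (BF) / Log Input (ft^3)
LRF = 810 BF / 143.5 ft^3
LRF = 5.64 BF/ft^3

5.64


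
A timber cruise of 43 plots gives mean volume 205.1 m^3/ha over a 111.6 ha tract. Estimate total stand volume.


Formula: Total Volume = Mean Volume per ha * Total Area
Total Volume = 205.1 m^3/ha * 111.6 ha
Total Volume = 22889 m^3

22889


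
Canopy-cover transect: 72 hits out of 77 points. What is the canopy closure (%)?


Formula: Canopy closure = covered points / total points * 100
Closure = 72 / 77 * 100
Closure = 0.9351 * 100 = 93.5%

93.5


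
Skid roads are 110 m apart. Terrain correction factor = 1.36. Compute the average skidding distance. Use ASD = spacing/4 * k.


Formula: ASD = (spacing / 4) * correction
Uncorrected distance = spacing / 4 = 110 / 4 = 27.5 m
ASD = 27.5 * 1.36 = 37 m

37


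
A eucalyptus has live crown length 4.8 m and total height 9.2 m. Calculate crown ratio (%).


Formula: Crown Ratio = (Crown Length / Total Height) * 100
CR = (4.8 m / 9.2 m) * 100
CR = 0.5217 * 100 = 52.2%

52.2


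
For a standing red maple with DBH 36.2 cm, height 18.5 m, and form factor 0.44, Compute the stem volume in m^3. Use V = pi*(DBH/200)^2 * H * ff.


Formula: V = pi * (DBH/200)^2 * H * ff
Radius = DBH/200 = 36.2/200 = 0.181 m
Radius^2 = 0.181^2 = 0.032761 m^2
V = pi * 0.032761 * 18.5 * 0.44
V = 0.838 m^3

0.838


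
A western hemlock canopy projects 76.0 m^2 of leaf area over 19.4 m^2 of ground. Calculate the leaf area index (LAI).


Formula: LAI = total leaf area / ground area  (dimensionless)
LAI = 76.0 m^2 / 19.4 m^2
LAI = 3.92

3.92


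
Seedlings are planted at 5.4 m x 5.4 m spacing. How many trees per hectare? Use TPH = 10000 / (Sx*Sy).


Formula: TPH = 10000 m^2/ha / (spacing_x * spacing_y)
Area per tree = 5.4 m * 5.4 m = 29.16 m^2
TPH = 10000 / 29.16 = 343 trees/ha

343


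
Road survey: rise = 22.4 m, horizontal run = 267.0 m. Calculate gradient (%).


Formula: Gradient = rise / run * 100
Gradient = 22.4 / 267.0 * 100 = 8.4%

8.4


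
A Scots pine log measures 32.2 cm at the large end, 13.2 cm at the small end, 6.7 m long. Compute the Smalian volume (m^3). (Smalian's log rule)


Smalian: V = (A1 + A2)/2 * L,  A = pi*(D/200)^2
A1 = pi*(32.2/200)^2 = 0.081433 m^2
A2 = pi*(13.2/200)^2 = 0.013685 m^2
V = (0.081433+0.013685)/2*6.7 = 0.3186 m^3

0.3186


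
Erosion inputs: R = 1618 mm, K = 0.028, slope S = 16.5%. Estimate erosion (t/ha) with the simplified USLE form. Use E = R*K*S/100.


Formula: E = R * K * S / 100  (simplified USLE)
R * K = 1618 * 0.028 = 45.304
E = 45.304 * 16.5 / 100 = 7.48 t/ha

7.48


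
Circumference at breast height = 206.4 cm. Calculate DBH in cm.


Formula: DBH = C / pi
DBH = 206.4 / pi
pi = 3.14159...
DBH = 65.7 cm

65.7


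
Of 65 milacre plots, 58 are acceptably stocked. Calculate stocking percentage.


Formula: Stocking % = stocked plots / total plots * 100
Stocking = 58 / 65 * 100
Stocking = 0.8923 * 100 = 89.2%

89.2


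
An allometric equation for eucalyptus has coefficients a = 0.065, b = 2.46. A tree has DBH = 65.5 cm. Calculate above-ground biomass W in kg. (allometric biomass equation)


Formula: W = a * DBH^b  (allometric power law)
DBH^b = 65.5^2.46 = 29373.358
W = 0.065 * 29373.358 = 1909.3 kg

1909.3


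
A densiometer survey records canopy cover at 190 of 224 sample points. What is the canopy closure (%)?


Formula: Canopy closure = covered points / total points * 100
Closure = 190 / 224 * 100
Closure = 0.8482 * 100 = 84.8%

84.8


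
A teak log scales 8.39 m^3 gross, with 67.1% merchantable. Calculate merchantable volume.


Formula: MV = V_total * (merchantable_pct / 100)
Merchantable fraction = 67.1% / 100 = 0.671
MV = 8.39 m^3 * 0.671 = 5.63 m^3

5.63


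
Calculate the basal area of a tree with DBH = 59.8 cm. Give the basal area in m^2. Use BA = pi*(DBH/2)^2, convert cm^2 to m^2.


Formula: BA = pi * (DBH/2)^2 / 10000  (cm^2 to m^2)
Radius = DBH/2 = 59.8/2 = 29.9 cm
BA = pi * 29.9^2 / 10000
   = 2808.6152 cm^2 / 10000
   = 0.2809 m^2

0.2809


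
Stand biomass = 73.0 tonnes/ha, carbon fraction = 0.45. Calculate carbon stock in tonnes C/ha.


Formula: Carbon Stock = Biomass * Carbon Fraction
C = 73.0 t/ha * 0.45
C = 32.9 t C/ha

32.9


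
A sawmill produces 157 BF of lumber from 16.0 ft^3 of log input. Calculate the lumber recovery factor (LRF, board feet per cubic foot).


Formula: LRF = Lumber Output (BF) / Log Input (ft^3)
LRF = 157 BF / 16.0 ft^3
LRF = 9.81 BF/ft^3

9.81


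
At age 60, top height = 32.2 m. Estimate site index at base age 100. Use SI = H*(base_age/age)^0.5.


Formula: SI = H_dom * (base_age / age)^0.5
Age ratio = 100 / 60 = 1.66667
sqrt(age_ratio) = 1.29099
SI = 32.2 * 1.29099 = 41.6 m

41.6


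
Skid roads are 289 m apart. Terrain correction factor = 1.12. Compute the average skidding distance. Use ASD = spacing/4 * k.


Formula: ASD = (spacing / 4) * correction
Uncorrected distance = spacing / 4 = 289 / 4 = 72.25 m
ASD = 72.25 * 1.12 = 81 m

81


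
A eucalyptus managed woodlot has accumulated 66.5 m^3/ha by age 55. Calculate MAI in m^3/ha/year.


Formula: MAI = Total Volume / Stand Age
MAI = 66.5 m^3/ha / 55 years
MAI = 1.21 m^3/ha/year

1.21


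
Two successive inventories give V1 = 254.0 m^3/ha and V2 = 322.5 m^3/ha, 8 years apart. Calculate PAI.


Formula: PAI = (V_T2 - V_T1) / (T2 - T1)
Volume increment = 322.5 - 254.0 = 68.5 m^3/ha
PAI = 68.5 / 8 = 8.56 m^3/ha/year

8.56


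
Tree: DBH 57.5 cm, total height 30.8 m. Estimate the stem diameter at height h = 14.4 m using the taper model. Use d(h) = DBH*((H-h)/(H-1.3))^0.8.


Taper: d(h) = DBH * ((H - h) / (H - 1.3))^0.8
Numerator = H - h = 30.8 - 14.4 = 16.4 m
Denominator = H - 1.3 = 30.8 - 1.3 = 29.5 m
Ratio = 16.4 / 29.5 = 0.55593
d = 57.5 * 0.55593^0.8 = 35.9 cm

35.9


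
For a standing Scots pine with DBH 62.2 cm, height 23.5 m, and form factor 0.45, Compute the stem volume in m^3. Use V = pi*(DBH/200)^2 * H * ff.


Formula: V = pi * (DBH/200)^2 * H * ff
Radius = DBH/200 = 62.2/200 = 0.311 m
Radius^2 = 0.311^2 = 0.096721 m^2
V = pi * 0.096721 * 23.5 * 0.45
V = 3.213 m^3

3.213


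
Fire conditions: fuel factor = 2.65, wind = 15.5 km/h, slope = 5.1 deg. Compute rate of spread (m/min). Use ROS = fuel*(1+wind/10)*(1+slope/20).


Formula: ROS = fuel * (1 + wind/10) * (1 + slope/20)
Wind factor = 1 + 15.5/10 = 2.55
Slope factor = 1 + 5.1/20 = 1.255
ROS = 2.65 * 2.55 * 1.255 = 8.48 m/min

8.48


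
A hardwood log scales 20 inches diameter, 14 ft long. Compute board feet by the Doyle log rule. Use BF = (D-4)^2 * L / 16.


Doyle: BF = (D - 4)^2 * L / 16
Adjusted diameter = 20 - 4 = 16 in
(D-4)^2 = 16^2 = 256
BF = 256 * 14 / 16 = 224 BF

224


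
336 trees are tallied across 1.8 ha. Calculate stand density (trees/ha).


Formula: Stand Density = N_trees / Area_ha
Density = 336 trees / 1.8 ha
Density = 187 trees/ha

187


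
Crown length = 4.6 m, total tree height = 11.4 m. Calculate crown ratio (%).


Formula: Crown Ratio = (Crown Length / Total Height) * 100
CR = (4.6 m / 11.4 m) * 100
CR = 0.4035 * 100 = 40.4%

40.4


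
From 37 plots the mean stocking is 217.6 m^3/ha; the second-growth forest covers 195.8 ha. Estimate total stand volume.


Formula: Total Volume = Mean Volume per ha * Total Area
Total Volume = 217.6 m^3/ha * 195.8 ha
Total Volume = 42606 m^3

42606


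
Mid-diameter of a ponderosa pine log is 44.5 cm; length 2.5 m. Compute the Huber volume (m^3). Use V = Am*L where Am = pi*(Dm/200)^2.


Huber: V = Am * L,  Am = pi*(Dm/200)^2
Am = pi*(44.5/200)^2 = 0.155528 m^2
V = 0.155528*2.5 = 0.3888 m^3

0.3888


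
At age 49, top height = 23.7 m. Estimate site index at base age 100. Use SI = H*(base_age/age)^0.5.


Formula: SI = H_dom * (base_age / age)^0.5
Age ratio = 100 / 49 = 2.04082
sqrt(age_ratio) = 1.42857
SI = 23.7 * 1.42857 = 33.9 m

33.9


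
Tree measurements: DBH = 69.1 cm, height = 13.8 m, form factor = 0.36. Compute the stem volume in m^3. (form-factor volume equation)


Formula: V = pi * (DBH/200)^2 * H * ff
Radius = DBH/200 = 69.1/200 = 0.3455 m
Radius^2 = 0.3455^2 = 0.11937025 m^2
V = pi * 0.11937025 * 13.8 * 0.36
V = 1.863 m^3

1.863


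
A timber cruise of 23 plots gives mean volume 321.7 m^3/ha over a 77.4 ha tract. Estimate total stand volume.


Formula: Total Volume = Mean Volume per ha * Total Area
Total Volume = 321.7 m^3/ha * 77.4 ha
Total Volume = 24900 m^3

24900


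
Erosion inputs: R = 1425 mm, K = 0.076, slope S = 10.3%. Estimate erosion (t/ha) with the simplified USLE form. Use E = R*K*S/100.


Formula: E = R * K * S / 100  (simplified USLE)
R * K = 1425 * 0.076 = 108.3
E = 108.3 * 10.3 / 100 = 11.15 t/ha

11.15


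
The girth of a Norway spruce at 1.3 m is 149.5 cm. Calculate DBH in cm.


Formula: DBH = C / pi
DBH = 149.5 / pi
pi = 3.14159...
DBH = 47.6 cm

47.6


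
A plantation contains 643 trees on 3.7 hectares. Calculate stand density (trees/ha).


Formula: Stand Density = N_trees / Area_ha
Density = 643 trees / 3.7 ha
Density = 174 trees/ha

174


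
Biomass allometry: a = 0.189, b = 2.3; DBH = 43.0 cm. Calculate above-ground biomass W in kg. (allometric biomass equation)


Formula: W = a * DBH^b  (allometric power law)
DBH^b = 43.0^2.3 = 5714.4896
W = 0.189 * 5714.4896 = 1080.0 kg

1080.0


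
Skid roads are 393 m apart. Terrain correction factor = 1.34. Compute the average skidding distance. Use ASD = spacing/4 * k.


Formula: ASD = (spacing / 4) * correction
Uncorrected distance = spacing / 4 = 393 / 4 = 98.25 m
ASD = 98.25 * 1.34 = 132 m

132


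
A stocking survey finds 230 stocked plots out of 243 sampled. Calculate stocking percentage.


Formula: Stocking % = stocked plots / total plots * 100
Stocking = 230 / 243 * 100
Stocking = 0.9465 * 100 = 94.7%

94.7


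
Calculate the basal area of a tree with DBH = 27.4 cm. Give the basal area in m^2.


Formula: BA = pi * (DBH/2)^2 / 10000  (cm^2 to m^2)
Radius = DBH/2 = 27.4/2 = 13.7 cm
BA = pi * 13.7^2 / 10000
   = 589.6455 cm^2 / 10000
   = 0.059 m^2

0.059


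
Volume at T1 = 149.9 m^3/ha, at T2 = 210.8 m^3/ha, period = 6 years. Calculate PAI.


Formula: PAI = (V_T2 - V_T1) / (T2 - T1)
Volume increment = 210.8 - 149.9 = 60.9 m^3/ha
PAI = 60.9 / 6 = 10.15 m^3/ha/year

10.15


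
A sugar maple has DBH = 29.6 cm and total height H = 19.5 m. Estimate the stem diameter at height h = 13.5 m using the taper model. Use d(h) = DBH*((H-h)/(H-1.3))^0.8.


Taper: d(h) = DBH * ((H - h) / (H - 1.3))^0.8
Numerator = H - h = 19.5 - 13.5 = 6.0 m
Denominator = H - 1.3 = 19.5 - 1.3 = 18.2 m
Ratio = 6.0 / 18.2 = 0.32967
d = 29.6 * 0.32967^0.8 = 12.2 cm

12.2


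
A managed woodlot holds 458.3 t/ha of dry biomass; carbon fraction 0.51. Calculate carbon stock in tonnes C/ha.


Formula: Carbon Stock = Biomass * Carbon Fraction
C = 458.3 t/ha * 0.51
C = 233.7 t C/ha

233.7


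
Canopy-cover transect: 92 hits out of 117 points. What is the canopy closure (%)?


Formula: Canopy closure = covered points / total points * 100
Closure = 92 / 117 * 100
Closure = 0.7863 * 100 = 78.6%

78.6


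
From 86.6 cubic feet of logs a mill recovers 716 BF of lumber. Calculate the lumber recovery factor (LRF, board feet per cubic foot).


Formula: LRF = Lumber Output (BF) / Log Input (ft^3)
LRF = 716 BF / 86.6 ft^3
LRF = 8.27 BF/ft^3

8.27


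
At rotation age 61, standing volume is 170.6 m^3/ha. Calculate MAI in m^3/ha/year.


Formula: MAI = Total Volume / Stand Age
MAI = 170.6 m^3/ha / 61 years
MAI = 2.8 m^3/ha/year

2.8


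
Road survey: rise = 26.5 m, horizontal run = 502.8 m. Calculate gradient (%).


Formula: Gradient = rise / run * 100
Gradient = 26.5 / 502.8 * 100 = 5.3%

5.3


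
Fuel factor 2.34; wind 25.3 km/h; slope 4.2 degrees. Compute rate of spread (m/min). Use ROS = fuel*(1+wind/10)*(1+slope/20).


Formula: ROS = fuel * (1 + wind/10) * (1 + slope/20)
Wind factor = 1 + 25.3/10 = 3.53
Slope factor = 1 + 4.2/20 = 1.21
ROS = 2.34 * 3.53 * 1.21 = 9.99 m/min

9.99


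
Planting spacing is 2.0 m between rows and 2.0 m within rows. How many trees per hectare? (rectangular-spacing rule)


Formula: TPH = 10000 m^2/ha / (spacing_x * spacing_y)
Area per tree = 2.0 m * 2.0 m = 4.0 m^2
TPH = 10000 / 4.0 = 2500 trees/ha

2500


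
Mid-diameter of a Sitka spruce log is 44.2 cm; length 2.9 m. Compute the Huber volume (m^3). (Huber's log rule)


Huber: V = Am * L,  Am = pi*(Dm/200)^2
Am = pi*(44.2/200)^2 = 0.153439 m^2
V = 0.153439*2.9 = 0.445 m^3

0.445


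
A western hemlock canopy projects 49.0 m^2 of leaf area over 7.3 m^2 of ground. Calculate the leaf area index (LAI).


Formula: LAI = total leaf area / ground area  (dimensionless)
LAI = 49.0 m^2 / 7.3 m^2
LAI = 6.71

6.71


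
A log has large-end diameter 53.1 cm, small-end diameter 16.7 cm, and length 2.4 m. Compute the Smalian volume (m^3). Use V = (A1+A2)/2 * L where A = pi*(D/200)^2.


Smalian: V = (A1 + A2)/2 * L,  A = pi*(D/200)^2
A1 = pi*(53.1/200)^2 = 0.221452 m^2
A2 = pi*(16.7/200)^2 = 0.021904 m^2
V = (0.221452+0.021904)/2*2.4 = 0.292 m^3

0.292


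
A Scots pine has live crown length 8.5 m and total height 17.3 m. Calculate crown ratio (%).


Formula: Crown Ratio = (Crown Length / Total Height) * 100
CR = (8.5 m / 17.3 m) * 100
CR = 0.4913 * 100 = 49.1%

49.1


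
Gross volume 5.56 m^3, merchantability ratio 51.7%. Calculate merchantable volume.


Formula: MV = V_total * (merchantable_pct / 100)
Merchantable fraction = 51.7% / 100 = 0.517
MV = 5.56 m^3 * 0.517 = 2.875 m^3

2.875


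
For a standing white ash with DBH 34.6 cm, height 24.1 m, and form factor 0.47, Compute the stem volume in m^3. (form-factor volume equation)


Formula: V = pi * (DBH/200)^2 * H * ff
Radius = DBH/200 = 34.6/200 = 0.173 m
Radius^2 = 0.173^2 = 0.029929 m^2
V = pi * 0.029929 * 24.1 * 0.47
V = 1.065 m^3

1.065


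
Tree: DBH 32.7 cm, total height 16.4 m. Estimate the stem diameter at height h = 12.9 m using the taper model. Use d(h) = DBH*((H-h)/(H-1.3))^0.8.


Taper: d(h) = DBH * ((H - h) / (H - 1.3))^0.8
Numerator = H - h = 16.4 - 12.9 = 3.5 m
Denominator = H - 1.3 = 16.4 - 1.3 = 15.1 m
Ratio = 3.5 / 15.1 = 0.23179
d = 32.7 * 0.23179^0.8 = 10.2 cm

10.2


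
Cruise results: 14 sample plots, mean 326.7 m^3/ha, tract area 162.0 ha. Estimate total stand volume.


Formula: Total Volume = Mean Volume per ha * Total Area
Total Volume = 326.7 m^3/ha * 162.0 ha
Total Volume = 52925 m^3

52925


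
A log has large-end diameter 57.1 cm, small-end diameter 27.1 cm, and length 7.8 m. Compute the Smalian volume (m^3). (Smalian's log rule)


Smalian: V = (A1 + A2)/2 * L,  A = pi*(D/200)^2
A1 = pi*(57.1/200)^2 = 0.256072 m^2
A2 = pi*(27.1/200)^2 = 0.05768 m^2
V = (0.256072+0.05768)/2*7.8 = 1.2236 m^3

1.2236


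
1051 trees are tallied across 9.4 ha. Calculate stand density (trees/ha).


Formula: Stand Density = N_trees / Area_ha
Density = 1051 trees / 9.4 ha
Density = 112 trees/ha

112


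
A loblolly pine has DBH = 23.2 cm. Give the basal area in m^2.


Formula: BA = pi * (DBH/2)^2 / 10000  (cm^2 to m^2)
Radius = DBH/2 = 23.2/2 = 11.6 cm
BA = pi * 11.6^2 / 10000
   = 422.7327 cm^2 / 10000
   = 0.0423 m^2

0.0423


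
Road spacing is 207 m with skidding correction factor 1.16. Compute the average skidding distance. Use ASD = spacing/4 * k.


Formula: ASD = (spacing / 4) * correction
Uncorrected distance = spacing / 4 = 207 / 4 = 51.75 m
ASD = 51.75 * 1.16 = 60 m

60


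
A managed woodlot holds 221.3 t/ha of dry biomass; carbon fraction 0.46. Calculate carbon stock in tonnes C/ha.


Formula: Carbon Stock = Biomass * Carbon Fraction
C = 221.3 t/ha * 0.46
C = 101.8 t C/ha

101.8


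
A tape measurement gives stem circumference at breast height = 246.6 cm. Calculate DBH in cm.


Formula: DBH = C / pi
DBH = 246.6 / pi
pi = 3.14159...
DBH = 78.5 cm

78.5


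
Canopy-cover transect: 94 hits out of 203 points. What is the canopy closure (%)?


Formula: Canopy closure = covered points / total points * 100
Closure = 94 / 203 * 100
Closure = 0.4631 * 100 = 46.3%

46.3


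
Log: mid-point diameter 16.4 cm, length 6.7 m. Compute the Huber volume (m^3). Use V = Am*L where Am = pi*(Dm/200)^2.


Huber: V = Am * L,  Am = pi*(Dm/200)^2
Am = pi*(16.4/200)^2 = 0.021124 m^2
V = 0.021124*6.7 = 0.1415 m^3

0.1415


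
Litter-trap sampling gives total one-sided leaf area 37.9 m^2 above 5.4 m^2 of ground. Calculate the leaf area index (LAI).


Formula: LAI = total leaf area / ground area  (dimensionless)
LAI = 37.9 m^2 / 5.4 m^2
LAI = 7.02

7.02


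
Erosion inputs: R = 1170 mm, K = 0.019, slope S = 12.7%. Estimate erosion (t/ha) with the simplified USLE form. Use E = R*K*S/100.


Formula: E = R * K * S / 100  (simplified USLE)
R * K = 1170 * 0.019 = 22.23
E = 22.23 * 12.7 / 100 = 2.82 t/ha

2.82


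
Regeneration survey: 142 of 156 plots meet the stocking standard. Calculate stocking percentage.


Formula: Stocking % = stocked plots / total plots * 100
Stocking = 142 / 156 * 100
Stocking = 0.9103 * 100 = 91.0%

91.0


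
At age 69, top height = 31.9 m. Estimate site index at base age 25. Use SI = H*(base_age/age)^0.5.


Formula: SI = H_dom * (base_age / age)^0.5
Age ratio = 25 / 69 = 0.36232
sqrt(age_ratio) = 0.60193
SI = 31.9 * 0.60193 = 19.2 m

19.2


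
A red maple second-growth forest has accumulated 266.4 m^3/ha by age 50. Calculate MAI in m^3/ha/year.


Formula: MAI = Total Volume / Stand Age
MAI = 266.4 m^3/ha / 50 years
MAI = 5.33 m^3/ha/year

5.33


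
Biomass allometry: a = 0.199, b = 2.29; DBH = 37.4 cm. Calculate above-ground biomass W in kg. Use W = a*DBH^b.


Formula: W = a * DBH^b  (allometric power law)
DBH^b = 37.4^2.29 = 3998.3055
W = 0.199 * 3998.3055 = 795.7 kg

795.7


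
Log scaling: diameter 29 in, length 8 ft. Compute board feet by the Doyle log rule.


Doyle: BF = (D - 4)^2 * L / 16
Adjusted diameter = 29 - 4 = 25 in
(D-4)^2 = 25^2 = 625
BF = 625 * 8 / 16 = 313 BF

313


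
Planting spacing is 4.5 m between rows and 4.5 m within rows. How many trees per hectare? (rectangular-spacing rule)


Formula: TPH = 10000 m^2/ha / (spacing_x * spacing_y)
Area per tree = 4.5 m * 4.5 m = 20.25 m^2
TPH = 10000 / 20.25 = 494 trees/ha

494


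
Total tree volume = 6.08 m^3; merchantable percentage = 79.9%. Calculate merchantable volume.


Formula: MV = V_total * (merchantable_pct / 100)
Merchantable fraction = 79.9% / 100 = 0.799
MV = 6.08 m^3 * 0.799 = 4.858 m^3

4.858


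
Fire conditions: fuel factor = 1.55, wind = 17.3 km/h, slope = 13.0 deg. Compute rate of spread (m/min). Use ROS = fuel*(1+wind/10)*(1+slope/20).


Formula: ROS = fuel * (1 + wind/10) * (1 + slope/20)
Wind factor = 1 + 17.3/10 = 2.73
Slope factor = 1 + 13.0/20 = 1.65
ROS = 1.55 * 2.73 * 1.65 = 6.98 m/min

6.98


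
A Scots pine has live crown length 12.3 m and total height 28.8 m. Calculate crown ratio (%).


Formula: Crown Ratio = (Crown Length / Total Height) * 100
CR = (12.3 m / 28.8 m) * 100
CR = 0.4271 * 100 = 42.7%

42.7


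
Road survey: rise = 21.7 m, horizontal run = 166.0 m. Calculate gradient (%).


Formula: Gradient = rise / run * 100
Gradient = 21.7 / 166.0 * 100 = 13.1%

13.1


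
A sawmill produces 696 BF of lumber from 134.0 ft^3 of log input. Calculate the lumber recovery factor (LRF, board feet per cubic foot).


Formula: LRF = Lumber Output (BF) / Log Input (ft^3)
LRF = 696 BF / 134.0 ft^3
LRF = 5.19 BF/ft^3

5.19


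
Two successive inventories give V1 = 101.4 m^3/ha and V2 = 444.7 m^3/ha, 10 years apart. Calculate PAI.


Formula: PAI = (V_T2 - V_T1) / (T2 - T1)
Volume increment = 444.7 - 101.4 = 343.3 m^3/ha
PAI = 343.3 / 10 = 34.33 m^3/ha/year

34.33


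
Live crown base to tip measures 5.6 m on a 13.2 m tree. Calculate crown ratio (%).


Formula: Crown Ratio = (Crown Length / Total Height) * 100
CR = (5.6 m / 13.2 m) * 100
CR = 0.4242 * 100 = 42.4%

42.4


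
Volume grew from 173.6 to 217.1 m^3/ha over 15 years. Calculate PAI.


Formula: PAI = (V_T2 - V_T1) / (T2 - T1)
Volume increment = 217.1 - 173.6 = 43.5 m^3/ha
PAI = 43.5 / 15 = 2.9 m^3/ha/year

2.9


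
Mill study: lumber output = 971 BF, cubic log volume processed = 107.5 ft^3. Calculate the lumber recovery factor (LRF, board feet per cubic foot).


Formula: LRF = Lumber Output (BF) / Log Input (ft^3)
LRF = 971 BF / 107.5 ft^3
LRF = 9.03 BF/ft^3

9.03


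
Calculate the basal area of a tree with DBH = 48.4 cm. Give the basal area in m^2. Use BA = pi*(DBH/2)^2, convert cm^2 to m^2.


Formula: BA = pi * (DBH/2)^2 / 10000  (cm^2 to m^2)
Radius = DBH/2 = 48.4/2 = 24.2 cm
BA = pi * 24.2^2 / 10000
   = 1839.8423 cm^2 / 10000
   = 0.184 m^2

0.184


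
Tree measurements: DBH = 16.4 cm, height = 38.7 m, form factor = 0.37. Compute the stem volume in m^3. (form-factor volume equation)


Formula: V = pi * (DBH/200)^2 * H * ff
Radius = DBH/200 = 16.4/200 = 0.082 m
Radius^2 = 0.082^2 = 0.006724 m^2
V = pi * 0.006724 * 38.7 * 0.37
V = 0.302 m^3

0.302


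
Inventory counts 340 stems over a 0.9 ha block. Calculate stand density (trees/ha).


Formula: Stand Density = N_trees / Area_ha
Density = 340 trees / 0.9 ha
Density = 378 trees/ha

378


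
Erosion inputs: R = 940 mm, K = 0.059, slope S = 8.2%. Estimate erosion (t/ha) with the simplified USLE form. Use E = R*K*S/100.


Formula: E = R * K * S / 100  (simplified USLE)
R * K = 940 * 0.059 = 55.46
E = 55.46 * 8.2 / 100 = 4.55 t/ha

4.55


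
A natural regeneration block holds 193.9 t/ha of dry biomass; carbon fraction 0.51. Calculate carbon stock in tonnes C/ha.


Formula: Carbon Stock = Biomass * Carbon Fraction
C = 193.9 t/ha * 0.51
C = 98.9 t C/ha

98.9


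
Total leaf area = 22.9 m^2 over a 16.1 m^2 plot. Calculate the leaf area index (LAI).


Formula: LAI = total leaf area / ground area  (dimensionless)
LAI = 22.9 m^2 / 16.1 m^2
LAI = 1.42

1.42


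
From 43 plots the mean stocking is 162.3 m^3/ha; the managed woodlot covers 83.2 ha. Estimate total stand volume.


Formula: Total Volume = Mean Volume per ha * Total Area
Total Volume = 162.3 m^3/ha * 83.2 ha
Total Volume = 13503 m^3

13503


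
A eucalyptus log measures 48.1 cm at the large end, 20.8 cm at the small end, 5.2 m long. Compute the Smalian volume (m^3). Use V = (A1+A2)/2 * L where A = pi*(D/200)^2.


Smalian: V = (A1 + A2)/2 * L,  A = pi*(D/200)^2
A1 = pi*(48.1/200)^2 = 0.181711 m^2
A2 = pi*(20.8/200)^2 = 0.033979 m^2
V = (0.181711+0.033979)/2*5.2 = 0.5608 m^3

0.5608


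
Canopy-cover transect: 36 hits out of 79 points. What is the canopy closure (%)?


Formula: Canopy closure = covered points / total points * 100
Closure = 36 / 79 * 100
Closure = 0.4557 * 100 = 45.6%

45.6


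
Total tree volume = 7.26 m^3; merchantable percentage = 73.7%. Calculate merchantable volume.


Formula: MV = V_total * (merchantable_pct / 100)
Merchantable fraction = 73.7% / 100 = 0.737
MV = 7.26 m^3 * 0.737 = 5.351 m^3

5.351


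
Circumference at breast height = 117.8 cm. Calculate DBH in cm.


Formula: DBH = C / pi
DBH = 117.8 / pi
pi = 3.14159...
DBH = 37.5 cm

37.5


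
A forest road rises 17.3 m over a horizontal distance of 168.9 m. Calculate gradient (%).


Formula: Gradient = rise / run * 100
Gradient = 17.3 / 168.9 * 100 = 10.2%

10.2


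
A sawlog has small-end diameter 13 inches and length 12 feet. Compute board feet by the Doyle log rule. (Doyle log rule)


Doyle: BF = (D - 4)^2 * L / 16
Adjusted diameter = 13 - 4 = 9 in
(D-4)^2 = 9^2 = 81
BF = 81 * 12 / 16 = 61 BF

61


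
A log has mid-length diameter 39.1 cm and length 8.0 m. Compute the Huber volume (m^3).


Huber: V = Am * L,  Am = pi*(Dm/200)^2
Am = pi*(39.1/200)^2 = 0.120072 m^2
V = 0.120072*8.0 = 0.9606 m^3

0.9606


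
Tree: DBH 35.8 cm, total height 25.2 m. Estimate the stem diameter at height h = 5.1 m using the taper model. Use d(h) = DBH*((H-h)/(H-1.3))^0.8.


Taper: d(h) = DBH * ((H - h) / (H - 1.3))^0.8
Numerator = H - h = 25.2 - 5.1 = 20.1 m
Denominator = H - 1.3 = 25.2 - 1.3 = 23.9 m
Ratio = 20.1 / 23.9 = 0.841
d = 35.8 * 0.841^0.8 = 31.2 cm

31.2


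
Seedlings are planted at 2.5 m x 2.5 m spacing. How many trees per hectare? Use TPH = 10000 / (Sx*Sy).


Formula: TPH = 10000 m^2/ha / (spacing_x * spacing_y)
Area per tree = 2.5 m * 2.5 m = 6.25 m^2
TPH = 10000 / 6.25 = 1600 trees/ha

1600


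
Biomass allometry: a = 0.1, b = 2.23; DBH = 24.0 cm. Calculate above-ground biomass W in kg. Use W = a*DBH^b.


Formula: W = a * DBH^b  (allometric power law)
DBH^b = 24.0^2.23 = 1196.3853
W = 0.1 * 1196.3853 = 119.6 kg

119.6


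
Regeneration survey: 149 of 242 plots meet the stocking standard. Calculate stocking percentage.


Formula: Stocking % = stocked plots / total plots * 100
Stocking = 149 / 242 * 100
Stocking = 0.6157 * 100 = 61.6%

61.6


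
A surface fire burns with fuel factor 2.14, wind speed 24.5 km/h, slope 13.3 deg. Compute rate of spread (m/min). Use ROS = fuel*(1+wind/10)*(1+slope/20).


Formula: ROS = fuel * (1 + wind/10) * (1 + slope/20)
Wind factor = 1 + 24.5/10 = 3.45
Slope factor = 1 + 13.3/20 = 1.665
ROS = 2.14 * 3.45 * 1.665 = 12.29 m/min

12.29


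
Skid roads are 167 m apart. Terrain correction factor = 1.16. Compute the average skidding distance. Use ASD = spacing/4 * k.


Formula: ASD = (spacing / 4) * correction
Uncorrected distance = spacing / 4 = 167 / 4 = 41.75 m
ASD = 41.75 * 1.16 = 48 m

48


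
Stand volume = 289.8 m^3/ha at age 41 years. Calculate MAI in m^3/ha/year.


Formula: MAI = Total Volume / Stand Age
MAI = 289.8 m^3/ha / 41 years
MAI = 7.07 m^3/ha/year

7.07


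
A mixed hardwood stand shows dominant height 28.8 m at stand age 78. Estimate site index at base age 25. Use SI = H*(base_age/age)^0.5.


Formula: SI = H_dom * (base_age / age)^0.5
Age ratio = 25 / 78 = 0.32051
sqrt(age_ratio) = 0.56614
SI = 28.8 * 0.56614 = 16.3 m

16.3


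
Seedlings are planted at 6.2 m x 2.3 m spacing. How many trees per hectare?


Formula: TPH = 10000 m^2/ha / (spacing_x * spacing_y)
Area per tree = 6.2 m * 2.3 m = 14.26 m^2
TPH = 10000 / 14.26 = 701 trees/ha

701


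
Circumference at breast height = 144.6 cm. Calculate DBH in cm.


Formula: DBH = C / pi
DBH = 144.6 / pi
pi = 3.14159...
DBH = 46.0 cm

46.0


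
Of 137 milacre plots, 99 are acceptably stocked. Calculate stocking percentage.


Formula: Stocking % = stocked plots / total plots * 100
Stocking = 99 / 137 * 100
Stocking = 0.7226 * 100 = 72.3%

72.3


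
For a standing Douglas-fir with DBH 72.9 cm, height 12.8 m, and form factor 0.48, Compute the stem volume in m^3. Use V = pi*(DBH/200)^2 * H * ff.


Formula: V = pi * (DBH/200)^2 * H * ff
Radius = DBH/200 = 72.9/200 = 0.3645 m
Radius^2 = 0.3645^2 = 0.13286025 m^2
V = pi * 0.13286025 * 12.8 * 0.48
V = 2.564 m^3

2.564


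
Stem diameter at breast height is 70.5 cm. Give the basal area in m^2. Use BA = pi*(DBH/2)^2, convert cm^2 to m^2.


Formula: BA = pi * (DBH/2)^2 / 10000  (cm^2 to m^2)
Radius = DBH/2 = 70.5/2 = 35.25 cm
BA = pi * 35.25^2 / 10000
   = 3903.6252 cm^2 / 10000
   = 0.3904 m^2

0.3904


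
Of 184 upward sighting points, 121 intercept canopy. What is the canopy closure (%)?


Formula: Canopy closure = covered points / total points * 100
Closure = 121 / 184 * 100
Closure = 0.6576 * 100 = 65.8%

65.8


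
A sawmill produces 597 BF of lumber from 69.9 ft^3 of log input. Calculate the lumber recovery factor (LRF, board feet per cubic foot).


Formula: LRF = Lumber Output (BF) / Log Input (ft^3)
LRF = 597 BF / 69.9 ft^3
LRF = 8.54 BF/ft^3

8.54


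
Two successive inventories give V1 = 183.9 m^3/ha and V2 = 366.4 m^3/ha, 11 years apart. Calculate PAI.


Formula: PAI = (V_T2 - V_T1) / (T2 - T1)
Volume increment = 366.4 - 183.9 = 182.5 m^3/ha
PAI = 182.5 / 11 = 16.59 m^3/ha/year

16.59


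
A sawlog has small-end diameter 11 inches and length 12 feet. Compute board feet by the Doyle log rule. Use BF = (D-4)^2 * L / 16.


Doyle: BF = (D - 4)^2 * L / 16
Adjusted diameter = 11 - 4 = 7 in
(D-4)^2 = 7^2 = 49
BF = 49 * 12 / 16 = 37 BF

37


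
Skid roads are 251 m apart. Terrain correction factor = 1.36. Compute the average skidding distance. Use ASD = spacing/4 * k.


Formula: ASD = (spacing / 4) * correction
Uncorrected distance = spacing / 4 = 251 / 4 = 62.75 m
ASD = 62.75 * 1.36 = 85 m

85


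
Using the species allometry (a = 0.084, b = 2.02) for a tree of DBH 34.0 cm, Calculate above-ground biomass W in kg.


Formula: W = a * DBH^b  (allometric power law)
DBH^b = 34.0^2.02 = 1240.4733
W = 0.084 * 1240.4733 = 104.2 kg

104.2


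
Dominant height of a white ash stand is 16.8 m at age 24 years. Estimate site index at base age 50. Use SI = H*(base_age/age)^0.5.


Formula: SI = H_dom * (base_age / age)^0.5
Age ratio = 50 / 24 = 2.08333
sqrt(age_ratio) = 1.44338
SI = 16.8 * 1.44338 = 24.2 m

24.2
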